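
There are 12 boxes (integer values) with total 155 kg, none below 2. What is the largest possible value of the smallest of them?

The average is 155/12 < 13, so some value is ≤ 12.
Achievable: 1 of them at 12 and 11 at 13 total 155.

12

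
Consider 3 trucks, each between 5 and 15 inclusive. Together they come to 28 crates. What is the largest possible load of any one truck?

15

Maximizing one value means minimizing the remaining 2.
The other 2 contribute at least 2 × 5 = 10, leaving at most 28 − 10 = 18.
But each truck is capped at 15, so the maximum is 15.
Achievable: one at 15 and the other 2 totalling 13, which fits since 2 × 5 ≤ 13 ≤ 2 × 15.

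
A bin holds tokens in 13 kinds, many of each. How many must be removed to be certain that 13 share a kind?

In the worst case you draw 12 of each of the 13 kinds: 13 × 12 = 156.
One more forces 13 of some kind, so 156 + 1 = 157.

157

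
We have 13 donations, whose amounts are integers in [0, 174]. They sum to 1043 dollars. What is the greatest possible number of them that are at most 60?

10

Suppose k of them are at most 60. Those contribute at most 60 each and the rest at most 174 each.
So the total is at most 60k + 174(13 − k) = 2262 − 114k. This must still be ≥ 1043, so k ≤ 10.
k = 10 is achieved by 10 values at 60 and 3 at 174, total 1122; lower one of the 174's by 79 (still > 60) to reach 1043.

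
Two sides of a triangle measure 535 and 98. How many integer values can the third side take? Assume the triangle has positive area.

The triangle inequality gives |535 − 98| < c < 535 + 98, i.e. 437 < c < 633.
So c can be any integer from 438 to 632: 195 values.

195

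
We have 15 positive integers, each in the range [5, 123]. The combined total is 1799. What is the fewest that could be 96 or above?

14

Each value short of 96 is at most 95, costing at least 123 − 95 = 28 against the maximum total of 1845.
We can afford to lose at most 1845 − 1799 = 46, so at most ⌊46/28⌋ = 1 fall short, and at least 14 are ≥ 96.
Exactly 14 works: 14 values at 123 and 1 at 95 total 1817; lower one of the high values by 18 (still ≥ 96) to hit 1799.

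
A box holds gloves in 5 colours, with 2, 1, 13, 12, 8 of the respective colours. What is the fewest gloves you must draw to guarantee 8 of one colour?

In the worst case you take as many as possible of each colour without reaching 8: 2 + 1 + 7 + 7 + 7 = 24.
The next one must give 8 of some colour, so 24 + 1 = 25.

25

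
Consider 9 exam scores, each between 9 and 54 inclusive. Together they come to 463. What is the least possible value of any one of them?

Minimizing one value means maximizing the remaining 8.
The other 8 contribute at most 8 × 54 = 432, leaving at least 463 − 432 = 31.
Since 31 ≥ 9, this is achievable: one at 31 and 8 at 54.

31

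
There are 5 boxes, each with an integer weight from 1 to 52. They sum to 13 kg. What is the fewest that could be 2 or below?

Let j be the number exceeding 2. Then the total is ≥ 3·j + 1·(5 − j) = 5 + 2j.
So 2j ≤ 8 and j ≤ 4; hence at least 5 − 4 = 1 are ≤ 2.
Exactly 1 works: 1 value at 1 and 4 at 3 total 13.

1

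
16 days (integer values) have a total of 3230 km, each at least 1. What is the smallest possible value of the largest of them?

The 16 values sum to 3230, so their maximum is at least ⌈3230/16⌉ = 202.
Taking 2 copies of 201 and 14 copies of 202 gives exactly 3230, so 202 is attained.

202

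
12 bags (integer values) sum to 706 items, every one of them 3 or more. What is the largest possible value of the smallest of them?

If every one of the 12 were at least 59, the total would be at least 12 × 59 = 708 > 706.
Equality holds with 2 values of 58 and 10 values of 59.

58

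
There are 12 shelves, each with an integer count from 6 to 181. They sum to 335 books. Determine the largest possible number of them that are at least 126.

2

If k of the values are ≥ 126, the total is ≥ 126k + 6(12 − k).
Setting 126k + 6(12 − k) ≤ 335 gives 120k ≤ 263, so k ≤ 2.
k = 2 is achieved by 2 values at 126 and 10 at 6, total 312; add 23 to one value (staying below 126) to reach 335.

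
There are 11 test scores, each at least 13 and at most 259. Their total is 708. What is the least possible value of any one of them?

13

To make one score as small as possible, make the other 10 as large as possible.
The other 10 can take up 10 × 259 = 2590 ≥ 708 − 13, so one score can sit at its floor of 13.
Achievable: one at 13 and the other 10 totalling 695, which fits since 10 × 13 ≤ 695 ≤ 10 × 259.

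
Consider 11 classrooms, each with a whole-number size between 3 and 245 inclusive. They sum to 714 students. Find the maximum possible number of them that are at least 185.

With k values at 185 or above and the rest at least 3, the sum is at least 33 + 182k.
Since the sum is 714, we need 182k ≤ 681, i.e. k ≤ 3.
k = 3 is achieved by 3 values at 185 and 8 at 3, total 579; add 135 to one value (staying below 185) to reach 714.

3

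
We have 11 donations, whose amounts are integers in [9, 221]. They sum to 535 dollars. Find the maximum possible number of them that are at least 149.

With k values at 149 or above and the rest at least 9, the sum is at least 99 + 140k.
Since the sum is 535, we need 140k ≤ 436, i.e. k ≤ 3.
k = 3 is achieved by 3 values at 149 and 8 at 9, total 519; add 16 to one value (staying below 149) to reach 535.

3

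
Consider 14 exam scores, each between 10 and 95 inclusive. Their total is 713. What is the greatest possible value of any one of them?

95

Maximizing one value means minimizing the remaining 13.
The other 13 contribute at least 13 × 10 = 130, leaving at most 713 − 130 = 583.
But each score is capped at 95, so the maximum is 95.
Achievable: one at 95 and the other 13 totalling 618, which fits since 13 × 10 ≤ 618 ≤ 13 × 95.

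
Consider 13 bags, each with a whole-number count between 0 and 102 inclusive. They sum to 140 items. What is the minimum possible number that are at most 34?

Each value above 34 is at least 35, contributing at least 35 − 0 = 35 above the floor 0.
The sum exceeds the floor total 0 by 140, so at most ⌊140/35⌋ = 4 exceed 34, and at least 9 are ≤ 34.
Exactly 9 works: 9 values at 0 and 4 at 35 total 140.

9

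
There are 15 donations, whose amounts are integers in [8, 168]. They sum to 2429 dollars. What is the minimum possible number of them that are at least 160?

5

If only k of them are at least 160, the other 15 − k are at most 159, so the total is at most k·168 + (15 − k)·159.
This must reach 2429, so k·168 + (15 − k)·159 ≥ 2429, giving k ≥ 5.
Exactly 5 works: 5 values at 168 and 10 at 159 total 2430; lower one of the high values by 1 (still ≥ 160) to hit 2429.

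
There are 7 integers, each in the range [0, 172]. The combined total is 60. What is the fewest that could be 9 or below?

1

Let j be the number exceeding 9. Then the total is ≥ 10·j + 0·(7 − j) = 0 + 10j.
So 10j ≤ 60 and j ≤ 6; hence at least 7 − 6 = 1 are ≤ 9.
Exactly 1 works: 1 value at 0 and 6 at 10 total 60.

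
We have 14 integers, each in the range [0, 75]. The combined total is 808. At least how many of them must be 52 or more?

If only k of them are at least 52, the other 14 − k are at most 51, so the total is at most k·75 + (14 − k)·51.
This must reach 808, so k·75 + (14 − k)·51 ≥ 808, giving k ≥ 4.
Exactly 4 works: 4 values at 75 and 10 at 51 total 810; lower one of the high values by 2 (still ≥ 52) to hit 808.

4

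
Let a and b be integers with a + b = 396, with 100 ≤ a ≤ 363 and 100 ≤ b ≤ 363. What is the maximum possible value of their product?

39204

For a fixed sum, the product ab is largest when a and b are as close as possible.
Taking a = 198 and b = 198 (both in [100, 363]) gives ab = 39204.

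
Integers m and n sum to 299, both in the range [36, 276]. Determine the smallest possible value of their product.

mn = m(299 − m) is concave in m, so over [36, 263] it is minimized at an endpoint.
At the endpoint m = 36, n = 299 − 36 = 263, so mn = 36 × 263 = 9468.

9468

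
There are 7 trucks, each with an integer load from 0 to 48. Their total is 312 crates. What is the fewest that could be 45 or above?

1

If only k of them are at least 45, the other 7 − k are at most 44, so the total is at most k·48 + (7 − k)·44.
This must reach 312, so k·48 + (7 − k)·44 ≥ 312, giving k ≥ 1.
Exactly 1 works: 1 value at 48 and 6 at 44 total 312.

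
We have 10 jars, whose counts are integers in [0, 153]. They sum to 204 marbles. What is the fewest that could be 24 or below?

If only k of them are at most 24, the other 10 − k are at least 25, so the total is at least (10 − k)·25 + k·0.
This is ≤ 204, so (10 − k)·25 + 0k ≤ 204, which gives k ≥ 2.
Exactly 2 works: 2 values at 0 and 8 at 25 total 200; raise one of the low values by 4 (still ≤ 24) to hit 204.

2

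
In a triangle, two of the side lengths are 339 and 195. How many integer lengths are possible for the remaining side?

The triangle inequality gives |339 − 195| < c < 339 + 195, i.e. 144 < c < 534.
So c can be any integer from 145 to 533: 389 values.

389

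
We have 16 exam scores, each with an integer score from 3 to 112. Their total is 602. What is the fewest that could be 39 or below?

If only k of them are at most 39, the other 16 − k are at least 40, so the total is at least (16 − k)·40 + k·3.
This is ≤ 602, so (16 − k)·40 + 3k ≤ 602, which gives k ≥ 2.
Exactly 2 works: 2 values at 3 and 14 at 40 total 566; raise one of the low values by 36 (still ≤ 39) to hit 602.

2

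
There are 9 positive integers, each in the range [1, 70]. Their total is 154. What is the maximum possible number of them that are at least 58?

2

Suppose k of them are at least 58. Those contribute at least 58 each and the other 9 − k at least 1 each.
So the total is at least 58k + 1(9 − k) = 9 + 57k. This must be ≤ 154, giving k ≤ 2.
k = 2 is achieved by 2 values at 58 and 7 at 1, total 123; add 31 to one value (staying below 58) to reach 154.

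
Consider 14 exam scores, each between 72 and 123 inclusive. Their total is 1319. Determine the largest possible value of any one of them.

To make one score as large as possible, make the other 13 as small as possible.
The other 13 contribute at least 13 × 72 = 936, leaving at most 1319 − 936 = 383.
But each score is capped at 123, so the maximum is 123.
Achievable: one at 123 and the other 13 totalling 1196, which fits since 13 × 72 ≤ 1196 ≤ 13 × 123.

123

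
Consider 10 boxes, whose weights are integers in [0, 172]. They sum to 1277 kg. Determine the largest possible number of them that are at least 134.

9

Suppose k of them are at least 134. Those contribute at least 134 each and the other 10 − k at least 0 each.
So the total is at least 134k + 0(10 − k) = 0 + 134k. This must be ≤ 1277, giving k ≤ 9.
k = 9 is achieved by 9 values at 134 and 1 at 0, total 1206; add 71 to one value (staying below 134) to reach 1277.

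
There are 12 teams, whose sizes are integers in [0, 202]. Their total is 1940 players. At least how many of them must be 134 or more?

Suppose at most 12 − j of them reach 134; then j values are ≤ 133 and the rest ≤ 202.
The total is then ≤ 133·j + 202·(12 − j) = 2424 − 69j. For this to be ≥ 1940 we need j ≤ 7, so at least 12 − 7 = 5 must reach 134.
Exactly 5 works: 5 values at 202 and 7 at 133 total 1941; lower one of the high values by 1 (still ≥ 134) to hit 1940.

5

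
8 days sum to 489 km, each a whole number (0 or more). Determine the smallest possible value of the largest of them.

If every one of the 8 were at most 61, the total would be at most 8 × 61 = 488 < 489.
Taking 7 copies of 61 and 1 copy of 62 gives exactly 489, so 62 is attained.

62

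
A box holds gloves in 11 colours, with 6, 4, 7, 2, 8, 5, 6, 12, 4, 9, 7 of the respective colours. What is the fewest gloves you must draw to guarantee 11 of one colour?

In the worst case you take as many as possible of each colour without reaching 11: 6 + 4 + 7 + 2 + 8 + 5 + 6 + 10 + 4 + 9 + 7 = 68.
The next one must give 11 of some colour, so 68 + 1 = 69.

69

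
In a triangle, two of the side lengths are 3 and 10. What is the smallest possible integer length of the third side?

8

The third side must exceed |3 − 10| = 7.
The smallest integer above 7 is 8.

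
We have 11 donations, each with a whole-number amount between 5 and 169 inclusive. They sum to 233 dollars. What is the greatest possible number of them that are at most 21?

10

Each value at 21 or below falls at least 169 − 21 = 148 short of the ceiling 169.
The ceiling total is 11 × 169 = 1859, and we need 233, so at most ⌊(1859 − 233)/148⌋ = 10 can be that low.
k = 10 is achieved by 10 values at 21 and 1 at 169, total 379; lower one of the 169's by 146 (still > 21) to reach 233.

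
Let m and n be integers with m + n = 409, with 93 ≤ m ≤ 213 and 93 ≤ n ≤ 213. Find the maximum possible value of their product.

mn = m(409 − m) is maximized when m is as near 409/2 as the bounds allow.
Taking m = 204 and n = 205 (both in [93, 213]) gives mn = 41820.

41820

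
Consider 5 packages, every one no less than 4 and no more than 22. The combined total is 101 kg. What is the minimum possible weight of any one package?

13

To make one package as small as possible, make the other 4 as large as possible.
The other 4 contribute at most 4 × 22 = 88, leaving at least 101 − 88 = 13.
Since 13 ≥ 4, this is achievable: one at 13 and 4 at 22.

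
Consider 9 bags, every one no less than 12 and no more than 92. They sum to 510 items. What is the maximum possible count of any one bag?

Maximizing one value means minimizing the remaining 8.
The other 8 contribute at least 8 × 12 = 96, leaving at most 510 − 96 = 414.
But each bag is capped at 92, so the maximum is 92.
Achievable: one at 92 and the other 8 totalling 418, which fits since 8 × 12 ≤ 418 ≤ 8 × 92.

92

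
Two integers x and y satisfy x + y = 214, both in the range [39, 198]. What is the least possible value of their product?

For a fixed sum, xy is smallest when x and y are as far apart as possible.
At the endpoint x = 39, y = 214 − 39 = 175, so xy = 39 × 175 = 6825.

6825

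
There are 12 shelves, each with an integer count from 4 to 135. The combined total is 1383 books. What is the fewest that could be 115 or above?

1

If only k of them are at least 115, the other 12 − k are at most 114, so the total is at most k·135 + (12 − k)·114.
This must reach 1383, so k·135 + (12 − k)·114 ≥ 1383, giving k ≥ 1.
Exactly 1 works: 1 value at 135 and 11 at 114 total 1389; lower one of the high values by 6 (still ≥ 115) to hit 1383.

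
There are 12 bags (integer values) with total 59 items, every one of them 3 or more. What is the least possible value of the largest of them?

The average is 59/12 > 4, so not all 12 can be 4 or less; the largest is ≥ 5.
Equality holds with 11 values of 5 and 1 value of 4.

5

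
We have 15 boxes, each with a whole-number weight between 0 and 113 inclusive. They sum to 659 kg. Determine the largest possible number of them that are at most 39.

14

Each value at 39 or below falls at least 113 − 39 = 74 short of the ceiling 113.
The ceiling total is 15 × 113 = 1695, and we need 659, so at most ⌊(1695 − 659)/74⌋ = 14 can be that low.
k = 14 is achieved by 14 values at 39 and 1 at 113, total 659.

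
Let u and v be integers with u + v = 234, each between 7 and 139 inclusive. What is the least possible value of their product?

uv = u(234 − u) is concave in u, so over [95, 139] it is minimized at an endpoint.
At the endpoint u = 95, v = 234 − 95 = 139, so uv = 95 × 139 = 13205.

13205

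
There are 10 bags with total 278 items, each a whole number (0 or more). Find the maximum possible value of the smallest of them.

27

The 10 values sum to 278, so their minimum is at most ⌊278/10⌋ = 27.
Equality holds with 2 values of 27 and 8 values of 28.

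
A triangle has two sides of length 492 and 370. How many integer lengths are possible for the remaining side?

739

The triangle inequality gives |492 − 370| < c < 492 + 370, i.e. 122 < c < 862.
So c can be any integer from 123 to 861: 739 values.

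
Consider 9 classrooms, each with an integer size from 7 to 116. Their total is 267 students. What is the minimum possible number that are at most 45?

Each value above 45 is at least 46, contributing at least 46 − 7 = 39 above the floor 7.
The sum exceeds the floor total 63 by 204, so at most ⌊204/39⌋ = 5 exceed 45, and at least 4 are ≤ 45.
Exactly 4 works: 4 values at 7 and 5 at 46 total 258; raise one of the low values by 9 (still ≤ 45) to hit 267.

4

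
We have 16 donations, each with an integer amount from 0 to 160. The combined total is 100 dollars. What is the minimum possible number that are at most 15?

10

Each value above 15 is at least 16, contributing at least 16 − 0 = 16 above the floor 0.
The sum exceeds the floor total 0 by 100, so at most ⌊100/16⌋ = 6 exceed 15, and at least 10 are ≤ 15.
Exactly 10 works: 10 values at 0 and 6 at 16 total 96; raise one of the low values by 4 (still ≤ 15) to hit 100.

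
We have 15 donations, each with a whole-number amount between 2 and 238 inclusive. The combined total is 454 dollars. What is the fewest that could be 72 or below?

10

Let j be the number exceeding 72. Then the total is ≥ 73·j + 2·(15 − j) = 30 + 71j.
So 71j ≤ 424 and j ≤ 5; hence at least 15 − 5 = 10 are ≤ 72.
Exactly 10 works: 10 values at 2 and 5 at 73 total 385; raise one of the low values by 69 (still ≤ 72) to hit 454.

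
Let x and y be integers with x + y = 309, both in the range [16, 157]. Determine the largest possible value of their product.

23870

For a fixed sum, the product xy is largest when x and y are as close as possible.
Taking x = 154 and y = 155 (both in [16, 157]) gives xy = 23870.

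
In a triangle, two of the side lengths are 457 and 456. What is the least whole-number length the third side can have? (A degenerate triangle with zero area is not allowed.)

2

The third side must exceed |457 − 456| = 1.
The smallest integer above 1 is 2.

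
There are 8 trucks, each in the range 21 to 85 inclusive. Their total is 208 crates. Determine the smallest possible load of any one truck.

Minimizing one value means maximizing the remaining 7.
The other 7 can take up 7 × 85 = 595 ≥ 208 − 21, so one truck can sit at its floor of 21.
Achievable: one at 21 and the other 7 totalling 187, which fits since 7 × 21 ≤ 187 ≤ 7 × 85.

21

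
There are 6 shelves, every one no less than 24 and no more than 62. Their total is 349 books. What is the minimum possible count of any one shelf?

39

To make one shelf as small as possible, make the other 5 as large as possible.
The other 5 contribute at most 5 × 62 = 310, leaving at least 349 − 310 = 39.
Since 39 ≥ 24, this is achievable: one at 39 and 5 at 62.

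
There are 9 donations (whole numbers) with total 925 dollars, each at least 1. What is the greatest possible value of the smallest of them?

102

If every one of the 9 were at least 103, the total would be at least 9 × 103 = 927 > 925.
Taking 2 copies of 102 and 7 copies of 103 gives exactly 925, so 102 is attained.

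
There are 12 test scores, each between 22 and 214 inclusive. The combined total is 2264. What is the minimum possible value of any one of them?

22

To make one score as small as possible, make the other 11 as large as possible.
The other 11 can take up 11 × 214 = 2354 ≥ 2264 − 22, so one score can sit at its floor of 22.
Achievable: one at 22 and the other 11 totalling 2242, which fits since 11 × 22 ≤ 2242 ≤ 11 × 214.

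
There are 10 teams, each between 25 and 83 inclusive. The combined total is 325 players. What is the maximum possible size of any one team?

83

Maximizing one value means minimizing the remaining 9.
The other 9 contribute at least 9 × 25 = 225, leaving at most 325 − 225 = 100.
But each team is capped at 83, so the maximum is 83.
Achievable: one at 83 and the other 9 totalling 242, which fits since 9 × 25 ≤ 242 ≤ 9 × 83.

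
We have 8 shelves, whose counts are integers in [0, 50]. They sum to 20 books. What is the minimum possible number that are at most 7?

6

Each value above 7 is at least 8, contributing at least 8 − 0 = 8 above the floor 0.
The sum exceeds the floor total 0 by 20, so at most ⌊20/8⌋ = 2 exceed 7, and at least 6 are ≤ 7.
Exactly 6 works: 6 values at 0 and 2 at 8 total 16; raise one of the low values by 4 (still ≤ 7) to hit 20.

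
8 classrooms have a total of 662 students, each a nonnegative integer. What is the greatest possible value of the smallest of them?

The 8 values sum to 662, so their minimum is at most ⌊662/8⌋ = 82.
Taking 2 copies of 82 and 6 copies of 83 gives exactly 662, so 82 is attained.

82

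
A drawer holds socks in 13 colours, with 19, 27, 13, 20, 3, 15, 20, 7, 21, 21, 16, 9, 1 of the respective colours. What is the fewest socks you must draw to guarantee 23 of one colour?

In the worst case you take as many as possible of each colour without reaching 23: 19 + 22 + 13 + 20 + 3 + 15 + 20 + 7 + 21 + 21 + 16 + 9 + 1 = 187.
The next one must give 23 of some colour, so 187 + 1 = 188.

188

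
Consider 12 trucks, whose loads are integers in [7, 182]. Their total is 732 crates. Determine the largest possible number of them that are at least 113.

6

With k values at 113 or above and the rest at least 7, the sum is at least 84 + 106k.
Since the sum is 732, we need 106k ≤ 648, i.e. k ≤ 6.
k = 6 is achieved by 6 values at 113 and 6 at 7, total 720; add 12 to one value (staying below 113) to reach 732.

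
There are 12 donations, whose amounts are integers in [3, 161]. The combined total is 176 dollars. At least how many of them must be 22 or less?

5

If only k of them are at most 22, the other 12 − k are at least 23, so the total is at least (12 − k)·23 + k·3.
This is ≤ 176, so (12 − k)·23 + 3k ≤ 176, which gives k ≥ 5.
Exactly 5 works: 5 values at 3 and 7 at 23 total 176.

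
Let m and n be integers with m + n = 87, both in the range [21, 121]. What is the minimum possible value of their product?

mn = m(87 − m) is concave in m, so over [21, 66] it is minimized at an endpoint.
At the endpoint m = 21, n = 87 − 21 = 66, so mn = 21 × 66 = 1386.

1386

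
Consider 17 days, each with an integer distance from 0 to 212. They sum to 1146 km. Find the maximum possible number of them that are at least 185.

6

If k of the values are ≥ 185, the total is ≥ 185k + 0(17 − k).
Setting 185k + 0(17 − k) ≤ 1146 gives 185k ≤ 1146, so k ≤ 6.
k = 6 is achieved by 6 values at 185 and 11 at 0, total 1110; add 36 to one value (staying below 185) to reach 1146.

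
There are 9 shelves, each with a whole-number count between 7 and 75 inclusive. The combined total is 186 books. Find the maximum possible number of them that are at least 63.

Suppose k of them are at least 63. Those contribute at least 63 each and the other 9 − k at least 7 each.
So the total is at least 63k + 7(9 − k) = 63 + 56k. This must be ≤ 186, giving k ≤ 2.
k = 2 is achieved by 2 values at 63 and 7 at 7, total 175; add 11 to one value (staying below 63) to reach 186.

2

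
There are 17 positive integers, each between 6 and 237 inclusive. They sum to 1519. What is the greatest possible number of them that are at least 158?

If k of the values are ≥ 158, the total is ≥ 158k + 6(17 − k).
Setting 158k + 6(17 − k) ≤ 1519 gives 152k ≤ 1417, so k ≤ 9.
k = 9 is achieved by 9 values at 158 and 8 at 6, total 1470; add 49 to one value (staying below 158) to reach 1519.

9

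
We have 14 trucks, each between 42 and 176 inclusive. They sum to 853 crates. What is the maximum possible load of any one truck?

To make one truck as large as possible, make the other 13 as small as possible.
The other 13 contribute at least 13 × 42 = 546, leaving at most 853 − 546 = 307.
But each truck is capped at 176, so the maximum is 176.
Achievable: one at 176 and the other 13 totalling 677, which fits since 13 × 42 ≤ 677 ≤ 13 × 176.

176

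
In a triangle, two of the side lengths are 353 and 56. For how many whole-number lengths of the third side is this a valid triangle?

The triangle inequality gives |353 − 56| < c < 353 + 56, i.e. 297 < c < 409.
So c can be any integer from 298 to 408: 111 values.

111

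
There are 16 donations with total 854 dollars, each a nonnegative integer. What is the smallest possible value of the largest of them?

The 16 values sum to 854, so their maximum is at least ⌈854/16⌉ = 54.
Achievable: 6 of them at 54 and 10 at 53 total 854.

54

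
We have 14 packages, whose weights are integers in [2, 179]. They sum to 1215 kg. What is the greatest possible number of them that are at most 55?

10

Suppose k of them are at most 55. Those contribute at most 55 each and the rest at most 179 each.
So the total is at most 55k + 179(14 − k) = 2506 − 124k. This must still be ≥ 1215, so k ≤ 10.
k = 10 is achieved by 10 values at 55 and 4 at 179, total 1266; lower one of the 179's by 51 (still > 55) to reach 1215.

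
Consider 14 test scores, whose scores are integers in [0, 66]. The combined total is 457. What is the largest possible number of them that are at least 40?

11

With k values at 40 or above and the rest at least 0, the sum is at least 0 + 40k.
Since the sum is 457, we need 40k ≤ 457, i.e. k ≤ 11.
k = 11 is achieved by 11 values at 40 and 3 at 0, total 440; add 17 to one value (staying below 40) to reach 457.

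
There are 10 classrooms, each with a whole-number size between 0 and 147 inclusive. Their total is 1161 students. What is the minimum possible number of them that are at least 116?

Each value short of 116 is at most 115, costing at least 147 − 115 = 32 against the maximum total of 1470.
We can afford to lose at most 1470 − 1161 = 309, so at most ⌊309/32⌋ = 9 fall short, and at least 1 are ≥ 116.
Exactly 1 works: 1 value at 147 and 9 at 115 total 1182; lower one of the high values by 21 (still ≥ 116) to hit 1161.

1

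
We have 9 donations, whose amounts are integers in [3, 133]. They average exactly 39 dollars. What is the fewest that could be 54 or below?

3

The total is 9 × 39 = 351.
If only k of them are at most 54, the other 9 − k are at least 55, so the total is at least (9 − k)·55 + k·3.
This is ≤ 351, so (9 − k)·55 + 3k ≤ 351, which gives k ≥ 3.
Exactly 3 works: 3 values at 3 and 6 at 55 total 339; raise one of the low values by 12 (still ≤ 54) to hit 351.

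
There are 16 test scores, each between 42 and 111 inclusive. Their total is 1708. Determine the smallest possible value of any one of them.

43

To make one score as small as possible, make the other 15 as large as possible.
The other 15 contribute at most 15 × 111 = 1665, leaving at least 1708 − 1665 = 43.
Since 43 ≥ 42, this is achievable: one at 43 and 15 at 111.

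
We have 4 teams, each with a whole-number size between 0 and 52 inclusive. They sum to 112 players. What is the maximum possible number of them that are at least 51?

With k values at 51 or above and the rest at least 0, the sum is at least 0 + 51k.
Since the sum is 112, we need 51k ≤ 112, i.e. k ≤ 2.
k = 2 is achieved by 2 values at 51 and 2 at 0, total 102; add 10 to one value (staying below 51) to reach 112.

2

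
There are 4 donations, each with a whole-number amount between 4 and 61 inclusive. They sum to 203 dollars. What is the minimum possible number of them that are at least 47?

Suppose at most 4 − j of them reach 47; then j values are ≤ 46 and the rest ≤ 61.
The total is then ≤ 46·j + 61·(4 − j) = 244 − 15j. For this to be ≥ 203 we need j ≤ 2, so at least 4 − 2 = 2 must reach 47.
Exactly 2 works: 2 values at 61 and 2 at 46 total 214; lower one of the high values by 11 (still ≥ 47) to hit 203.

2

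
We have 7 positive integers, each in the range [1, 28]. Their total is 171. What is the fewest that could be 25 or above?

1

Each value short of 25 is at most 24, costing at least 28 − 24 = 4 against the maximum total of 196.
We can afford to lose at most 196 − 171 = 25, so at most ⌊25/4⌋ = 6 fall short, and at least 1 are ≥ 25.
Exactly 1 works: 1 value at 28 and 6 at 24 total 172; lower one of the high values by 1 (still ≥ 25) to hit 171.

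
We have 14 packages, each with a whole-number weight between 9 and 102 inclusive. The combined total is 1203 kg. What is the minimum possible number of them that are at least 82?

If only k of them are at least 82, the other 14 − k are at most 81, so the total is at most k·102 + (14 − k)·81.
This must reach 1203, so k·102 + (14 − k)·81 ≥ 1203, giving k ≥ 4.
Exactly 4 works: 4 values at 102 and 10 at 81 total 1218; lower one of the high values by 15 (still ≥ 82) to hit 1203.

4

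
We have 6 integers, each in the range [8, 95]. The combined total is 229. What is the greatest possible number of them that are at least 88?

Suppose k of them are at least 88. Those contribute at least 88 each and the other 6 − k at least 8 each.
So the total is at least 88k + 8(6 − k) = 48 + 80k. This must be ≤ 229, giving k ≤ 2.
k = 2 is achieved by 2 values at 88 and 4 at 8, total 208; add 21 to one value (staying below 88) to reach 229.

2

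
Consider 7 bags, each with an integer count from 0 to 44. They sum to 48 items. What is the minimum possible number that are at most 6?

1

If only k of them are at most 6, the other 7 − k are at least 7, so the total is at least (7 − k)·7 + k·0.
This is ≤ 48, so (7 − k)·7 + 0k ≤ 48, which gives k ≥ 1.
Exactly 1 works: 1 value at 0 and 6 at 7 total 42; raise one of the low values by 6 (still ≤ 6) to hit 48.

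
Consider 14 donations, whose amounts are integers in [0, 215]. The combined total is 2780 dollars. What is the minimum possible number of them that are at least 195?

4

Each value short of 195 is at most 194, costing at least 215 − 194 = 21 against the maximum total of 3010.
We can afford to lose at most 3010 − 2780 = 230, so at most ⌊230/21⌋ = 10 fall short, and at least 4 are ≥ 195.
Exactly 4 works: 4 values at 215 and 10 at 194 total 2800; lower one of the high values by 20 (still ≥ 195) to hit 2780.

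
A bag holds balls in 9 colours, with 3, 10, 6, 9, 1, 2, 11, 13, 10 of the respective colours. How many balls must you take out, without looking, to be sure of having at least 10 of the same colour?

In the worst case you take as many as possible of each colour without reaching 10: 3 + 9 + 6 + 9 + 1 + 2 + 9 + 9 + 9 = 57.
The next one must give 10 of some colour, so 57 + 1 = 58.

58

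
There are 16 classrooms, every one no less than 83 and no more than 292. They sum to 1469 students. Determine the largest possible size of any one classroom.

224

Maximizing one value means minimizing the remaining 15.
The other 15 contribute at least 15 × 83 = 1245, leaving at most 1469 − 1245 = 224.
Since 224 ≤ 292, this is achievable: one at 224 and 15 at 83.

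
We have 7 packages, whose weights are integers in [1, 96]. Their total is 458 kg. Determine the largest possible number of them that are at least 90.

If k of the values are ≥ 90, the total is ≥ 90k + 1(7 − k).
Setting 90k + 1(7 − k) ≤ 458 gives 89k ≤ 451, so k ≤ 5.
k = 5 is achieved by 5 values at 90 and 2 at 1, total 452; add 6 to one value (staying below 90) to reach 458.

5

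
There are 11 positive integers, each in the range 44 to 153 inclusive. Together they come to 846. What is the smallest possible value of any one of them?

44

Minimizing one value means maximizing the remaining 10.
The other 10 can take up 10 × 153 = 1530 ≥ 846 − 44, so one integer can sit at its floor of 44.
Achievable: one at 44 and the other 10 totalling 802, which fits since 10 × 44 ≤ 802 ≤ 10 × 153.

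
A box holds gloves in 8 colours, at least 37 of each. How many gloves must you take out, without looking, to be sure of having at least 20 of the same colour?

You could draw 19 of every colour without reaching 20 of any — 152 in all.
One more forces 20 of some colour, so 152 + 1 = 153.

153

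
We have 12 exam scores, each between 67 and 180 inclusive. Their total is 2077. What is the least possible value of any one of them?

97

Minimizing one value means maximizing the remaining 11.
The other 11 contribute at most 11 × 180 = 1980, leaving at least 2077 − 1980 = 97.
Since 97 ≥ 67, this is achievable: one at 97 and 11 at 180.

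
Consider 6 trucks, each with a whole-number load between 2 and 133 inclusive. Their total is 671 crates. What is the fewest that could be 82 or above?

If only k of them are at least 82, the other 6 − k are at most 81, so the total is at most k·133 + (6 − k)·81.
This must reach 671, so k·133 + (6 − k)·81 ≥ 671, giving k ≥ 4.
Exactly 4 works: 4 values at 133 and 2 at 81 total 694; lower one of the high values by 23 (still ≥ 82) to hit 671.

4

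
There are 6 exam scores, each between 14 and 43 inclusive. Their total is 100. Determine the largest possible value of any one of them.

30

Maximizing one value means minimizing the remaining 5.
The other 5 contribute at least 5 × 14 = 70, leaving at most 100 − 70 = 30.
Since 30 ≤ 43, this is achievable: one at 30 and 5 at 14.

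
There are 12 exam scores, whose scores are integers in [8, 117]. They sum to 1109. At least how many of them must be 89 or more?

Each value short of 89 is at most 88, costing at least 117 − 88 = 29 against the maximum total of 1404.
We can afford to lose at most 1404 − 1109 = 295, so at most ⌊295/29⌋ = 10 fall short, and at least 2 are ≥ 89.
Exactly 2 works: 2 values at 117 and 10 at 88 total 1114; lower one of the high values by 5 (still ≥ 89) to hit 1109.

2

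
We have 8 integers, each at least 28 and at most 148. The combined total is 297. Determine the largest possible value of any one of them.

Maximizing one value means minimizing the remaining 7.
The other 7 contribute at least 7 × 28 = 196, leaving at most 297 − 196 = 101.
Since 101 ≤ 148, this is achievable: one at 101 and 7 at 28.

101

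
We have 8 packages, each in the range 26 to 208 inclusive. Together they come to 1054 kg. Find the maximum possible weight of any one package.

208

To make one package as large as possible, make the other 7 as small as possible.
The other 7 contribute at least 7 × 26 = 182, leaving at most 1054 − 182 = 872.
But each package is capped at 208, so the maximum is 208.
Achievable: one at 208 and the other 7 totalling 846, which fits since 7 × 26 ≤ 846 ≤ 7 × 208.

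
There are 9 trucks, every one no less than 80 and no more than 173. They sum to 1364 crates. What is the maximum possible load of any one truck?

173

Maximizing one value means minimizing the remaining 8.
The other 8 contribute at least 8 × 80 = 640, leaving at most 1364 − 640 = 724.
But each truck is capped at 173, so the maximum is 173.
Achievable: one at 173 and the other 8 totalling 1191, which fits since 8 × 80 ≤ 1191 ≤ 8 × 173.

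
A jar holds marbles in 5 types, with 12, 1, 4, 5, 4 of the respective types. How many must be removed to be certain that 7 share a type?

In the worst case you take as many as possible of each type without reaching 7: 6 + 1 + 4 + 5 + 4 = 20.
The next one must give 7 of some type, so 20 + 1 = 21.

21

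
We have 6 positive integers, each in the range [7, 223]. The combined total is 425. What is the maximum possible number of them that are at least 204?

1

With k values at 204 or above and the rest at least 7, the sum is at least 42 + 197k.
Since the sum is 425, we need 197k ≤ 383, i.e. k ≤ 1.
k = 1 is achieved by 1 value at 204 and 5 at 7, total 239; add 186 to one value (staying below 204) to reach 425.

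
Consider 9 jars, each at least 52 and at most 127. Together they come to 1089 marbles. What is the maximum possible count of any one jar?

To make one jar as large as possible, make the other 8 as small as possible.
The other 8 contribute at least 8 × 52 = 416, leaving at most 1089 − 416 = 673.
But each jar is capped at 127, so the maximum is 127.
Achievable: one at 127 and the other 8 totalling 962, which fits since 8 × 52 ≤ 962 ≤ 8 × 127.

127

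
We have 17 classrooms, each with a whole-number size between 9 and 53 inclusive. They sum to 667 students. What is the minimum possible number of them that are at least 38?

Suppose at most 17 − j of them reach 38; then j values are ≤ 37 and the rest ≤ 53.
The total is then ≤ 37·j + 53·(17 − j) = 901 − 16j. For this to be ≥ 667 we need j ≤ 14, so at least 17 − 14 = 3 must reach 38.
Exactly 3 works: 3 values at 53 and 14 at 37 total 677; lower one of the high values by 10 (still ≥ 38) to hit 667.

3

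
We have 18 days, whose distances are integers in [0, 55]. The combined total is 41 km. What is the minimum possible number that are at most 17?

16

If only k of them are at most 17, the other 18 − k are at least 18, so the total is at least (18 − k)·18 + k·0.
This is ≤ 41, so (18 − k)·18 + 0k ≤ 41, which gives k ≥ 16.
Exactly 16 works: 16 values at 0 and 2 at 18 total 36; raise one of the low values by 5 (still ≤ 17) to hit 41.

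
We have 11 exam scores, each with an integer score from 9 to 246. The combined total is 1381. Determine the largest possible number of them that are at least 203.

If k of the values are ≥ 203, the total is ≥ 203k + 9(11 − k).
Setting 203k + 9(11 − k) ≤ 1381 gives 194k ≤ 1282, so k ≤ 6.
k = 6 is achieved by 6 values at 203 and 5 at 9, total 1263; add 118 to one value (staying below 203) to reach 1381.

6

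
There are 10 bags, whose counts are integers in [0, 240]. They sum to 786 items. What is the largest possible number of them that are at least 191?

4

Suppose k of them are at least 191. Those contribute at least 191 each and the other 10 − k at least 0 each.
So the total is at least 191k + 0(10 − k) = 0 + 191k. This must be ≤ 786, giving k ≤ 4.
k = 4 is achieved by 4 values at 191 and 6 at 0, total 764; add 22 to one value (staying below 191) to reach 786.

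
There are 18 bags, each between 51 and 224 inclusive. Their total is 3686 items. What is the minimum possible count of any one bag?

To make one bag as small as possible, make the other 17 as large as possible.
The other 17 can take up 17 × 224 = 3808 ≥ 3686 − 51, so one bag can sit at its floor of 51.
Achievable: one at 51 and the other 17 totalling 3635, which fits since 17 × 51 ≤ 3635 ≤ 17 × 224.

51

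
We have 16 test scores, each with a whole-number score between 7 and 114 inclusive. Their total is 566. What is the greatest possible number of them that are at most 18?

13

Each value at 18 or below falls at least 114 − 18 = 96 short of the ceiling 114.
The ceiling total is 16 × 114 = 1824, and we need 566, so at most ⌊(1824 − 566)/96⌋ = 13 can be that low.
k = 13 is achieved by 13 values at 18 and 3 at 114, total 576; lower one of the 114's by 10 (still > 18) to reach 566.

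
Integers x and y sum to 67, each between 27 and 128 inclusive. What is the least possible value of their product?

1080

Since x + y is fixed, pushing one of them to its bound minimizes the product.
At the endpoint x = 27, y = 67 − 27 = 40, so xy = 27 × 40 = 1080.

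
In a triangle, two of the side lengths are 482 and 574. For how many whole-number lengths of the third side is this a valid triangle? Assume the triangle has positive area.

963

The triangle inequality gives |482 − 574| < c < 482 + 574, i.e. 92 < c < 1056.
So c can be any integer from 93 to 1055: 963 values.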